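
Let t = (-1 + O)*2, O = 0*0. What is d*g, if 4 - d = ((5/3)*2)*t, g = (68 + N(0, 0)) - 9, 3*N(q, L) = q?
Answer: 1888/3 ≈ 629.33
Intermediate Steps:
O = 0
N(q, L) = q/3
g = 59 (g = (68 + (⅓)*0) - 9 = (68 + 0) - 9 = 68 - 9 = 59)
t = -2 (t = (-1 + 0)*2 = -1*2 = -2)
d = 32/3 (d = 4 - (5/3)*2*(-2) = 4 - 10*(-2)/3 = 4 - 1*(-20/3) = 4 + 20/3 = 32/3 ≈ 10.667)
d*g = (32/3)*59 = 1888/3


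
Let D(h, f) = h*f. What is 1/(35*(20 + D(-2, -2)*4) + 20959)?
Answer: 1/22219 ≈ 4.5007e-5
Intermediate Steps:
D(h, f) = f*h
1/(35*(20 + D(-2, -2)*4) + 20959) = 1/(35*(20 - 2*(-2)*4) + 20959) = 1/(35*(20 + 4*4) + 20959) = 1/(35*(20 + 16) + 20959) = 1/(35*36 + 20959) = 1/(1260 + 20959) = 1/22219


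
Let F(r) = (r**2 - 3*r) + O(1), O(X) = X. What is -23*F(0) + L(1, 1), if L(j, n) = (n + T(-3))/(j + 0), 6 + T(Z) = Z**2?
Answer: -19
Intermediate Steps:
T(Z) = -6 + Z**2
F(r) = 1 + r**2 - 3*r (F(r) = (r**2 - 3*r) + 1 = 1 + r**2 - 3*r)
L(j, n) = (3 + n)/j (L(j, n) = (n + (-6 + (-3)**2))/(j + 0) = (n + (-6 + 9))/j = (n + 3)/j = (3 + n)/j)
-23*F(0) + L(1, 1) = -23*(1 + 0**2 - 3*0) + (3 + 1)/1 = -23*(1 + 0 + 0) + 1*4 = -23*1 + 4 = -23 + 4 = -19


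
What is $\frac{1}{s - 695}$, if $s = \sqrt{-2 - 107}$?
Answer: $- \frac{695}{483134} - \frac{i \sqrt{109}}{483134} \approx -0.0014385 - 2.161 \cdot 10^{-5} i$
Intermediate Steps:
$s = i \sqrt{109}$ ($s = \sqrt{-109} = i \sqrt{109} \approx 10.44 i$)
$\frac{1}{s - 695} = \frac{1}{i \sqrt{109} - 695} = \frac{1}{-695 + i \sqrt{109}}$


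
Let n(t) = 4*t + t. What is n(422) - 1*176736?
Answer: -174626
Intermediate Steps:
n(t) = 5*t
n(422) - 1*176736 = 5*422 - 1*176736 = 2110 - 176736 = -174626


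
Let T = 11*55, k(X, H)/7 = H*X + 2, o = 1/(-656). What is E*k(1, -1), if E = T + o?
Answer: 2778153/656 ≈ 4235.0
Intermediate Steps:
o = -1/656 ≈ -0.0015244
k(X, H) = 14 + 7*H*X (k(X, H) = 7*(H*X + 2) = 7*(2 + H*X) = 14 + 7*H*X)
T = 605
E = 396879/656 (E = 605 - 1/656 = 396879/656 ≈ 605.00)
E*k(1, -1) = 396879*(14 + 7*(-1)*1)/656 = 396879*(14 - 7)/656 = (396879/656)*7 = 2778153/656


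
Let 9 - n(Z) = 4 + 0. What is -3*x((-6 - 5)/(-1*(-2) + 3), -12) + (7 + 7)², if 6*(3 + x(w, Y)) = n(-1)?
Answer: 405/2 ≈ 202.50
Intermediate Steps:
n(Z) = 5 (n(Z) = 9 - (4 + 0) = 9 - 1*4 = 9 - 4 = 5)
x(w, Y) = -13/6 (x(w, Y) = -3 + (⅙)*5 = -3 + ⅚ = -13/6)
-3*x((-6 - 5)/(-1*(-2) + 3), -12) + (7 + 7)² = -3*(-13/6) + (7 + 7)² = 13/2 + 14² = 13/2 + 196 = 405/2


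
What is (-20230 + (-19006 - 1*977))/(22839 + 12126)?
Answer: -40213/34965 ≈ -1.1501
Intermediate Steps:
(-20230 + (-19006 - 1*977))/(22839 + 12126) = (-20230 + (-19006 - 977))/34965 = (-20230 - 19983)*(1/34965) = -40213*1/34965 = -40213/34965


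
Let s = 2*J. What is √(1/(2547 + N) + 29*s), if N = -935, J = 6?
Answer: √226073731/806 ≈ 18.655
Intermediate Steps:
s = 12 (s = 2*6 = 12)
√(1/(2547 + N) + 29*s) = √(1/(2547 - 935) + 29*12) = √(1/1612 + 348) = √(560977/1612) = √226073731/806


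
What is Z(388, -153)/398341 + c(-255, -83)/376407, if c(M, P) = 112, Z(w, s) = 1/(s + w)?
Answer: 10484711527/35235510084945 ≈ 0.00029756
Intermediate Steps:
Z(388, -153)/398341 + c(-255, -83)/376407 = 1/((-153 + 388)*398341) + 112/376407 = (1/398341)/235 + 112*(1/376407) = (1/235)*(1/398341) + 112/376407 = 1/93610135 + 112/376407 = 10484711527/35235510084945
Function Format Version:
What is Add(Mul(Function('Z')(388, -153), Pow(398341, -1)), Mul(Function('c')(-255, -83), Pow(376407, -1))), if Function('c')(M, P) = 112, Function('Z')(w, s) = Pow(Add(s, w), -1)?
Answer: Rational(10484711527, 35235510084945) ≈ 0.00029756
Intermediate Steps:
Add(Mul(Function('Z')(388, -153), Pow(398341, -1)), Mul(Function('c')(-255, -83), Pow(376407, -1))) = Add(Mul(Pow(Add(-153, 388), -1), Pow(398341, -1)), Mul(112, Pow(376407, -1))) = Add(Mul(Pow(235, -1), Rational(1, 398341)), Mul(112, Rational(1, 376407))) = Add(Mul(Rational(1, 235), Rational(1, 398341)), Rational(112, 376407)) = Add(Rational(1, 93610135), Rational(112, 376407)) = Rational(10484711527, 35235510084945)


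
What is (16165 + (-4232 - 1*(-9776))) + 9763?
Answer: 31472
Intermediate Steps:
(16165 + (-4232 - 1*(-9776))) + 9763 = (16165 + (-4232 + 9776)) + 9763 = (16165 + 5544) + 9763 = 21709 + 9763 = 31472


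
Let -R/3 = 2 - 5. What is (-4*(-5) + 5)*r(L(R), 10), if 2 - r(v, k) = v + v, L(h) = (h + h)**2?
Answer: -16150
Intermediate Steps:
R = 9 (R = -3*(2 - 5) = -3*(-3) = 9)
L(h) = 4*h**2 (L(h) = (2*h)**2 = 4*h**2)
r(v, k) = 2 - 2*v (r(v, k) = 2 - (v + v) = 2 - 2*v)
(-4*(-5) + 5)*r(L(R), 10) = (-4*(-5) + 5)*(2 - 8*9**2) = (20 + 5)*(2 - 8*81) = 25*(2 - 2*324) = 25*(2 - 648) = 25*(-646) = -16150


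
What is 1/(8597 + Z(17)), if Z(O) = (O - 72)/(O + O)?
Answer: 34/292243 ≈ 0.00011634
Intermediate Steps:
Z(O) = (-72 + O)/(2*O) (Z(O) = (-72 + O)/((2*O)) = (-72 + O)*(1/(2*O)) = (-72 + O)/(2*O))
1/(8597 + Z(17)) = 1/(8597 + (1/2)*(-72 + 17)/17) = 1/(8597 + (1/2)*(1/17)*(-55)) = 1/(8597 - 55/34) = 1/(292243/34) = 34/292243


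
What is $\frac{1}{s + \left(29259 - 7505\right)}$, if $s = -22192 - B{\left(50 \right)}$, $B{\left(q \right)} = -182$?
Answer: $- \frac{1}{256} \approx -0.0039063$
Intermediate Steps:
$s = -22010$ ($s = -22192 - -182 = -22192 + 182 = -22010$)
$\frac{1}{s + \left(29259 - 7505\right)} = \frac{1}{-22010 + \left(29259 - 7505\right)} = \frac{1}{-22010 + 21754} = \frac{1}{-256} = - \frac{1}{256}$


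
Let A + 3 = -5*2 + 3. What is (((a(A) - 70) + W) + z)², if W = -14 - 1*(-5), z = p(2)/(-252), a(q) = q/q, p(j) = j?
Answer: 96609241/15876 ≈ 6085.2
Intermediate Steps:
A = -10 (A = -3 + (-5*2 + 3) = -3 + (-10 + 3) = -3 - 7 = -10)
a(q) = 1
z = -1/126 (z = 2/(-252) = 2*(-1/252) = -1/126 ≈ -0.0079365)
W = -9 (W = -14 + 5 = -9)
(((a(A) - 70) + W) + z)² = (((1 - 70) - 9) - 1/126)² = ((-69 - 9) - 1/126)² = (-78 - 1/126)² = (-9829/126)² = 96609241/15876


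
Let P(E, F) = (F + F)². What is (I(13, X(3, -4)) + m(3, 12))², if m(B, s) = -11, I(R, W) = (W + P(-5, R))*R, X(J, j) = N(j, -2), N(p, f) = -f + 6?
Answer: 78872161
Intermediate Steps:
N(p, f) = 6 - f
P(E, F) = 4*F² (P(E, F) = (2*F)² = 4*F²)
X(J, j) = 8 (X(J, j) = 6 - 1*(-2) = 6 + 2 = 8)
I(R, W) = R*(W + 4*R²) (I(R, W) = (W + 4*R²)*R = R*(W + 4*R²))
(I(13, X(3, -4)) + m(3, 12))² = (13*(8 + 4*13²) - 11)² = (13*(8 + 4*169) - 11)² = (13*(8 + 676) - 11)² = (13*684 - 11)² = (8892 - 11)² = 8881² = 78872161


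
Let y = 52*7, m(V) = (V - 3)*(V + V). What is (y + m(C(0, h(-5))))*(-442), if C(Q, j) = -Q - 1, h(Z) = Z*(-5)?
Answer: -164424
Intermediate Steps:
h(Z) = -5*Z
C(Q, j) = -1 - Q
m(V) = 2*V*(-3 + V) (m(V) = (-3 + V)*(2*V) = 2*V*(-3 + V))
y = 364
(y + m(C(0, h(-5))))*(-442) = (364 + 2*(-1 - 1*0)*(-3 + (-1 - 1*0)))*(-442) = (364 + 2*(-1 + 0)*(-3 + (-1 + 0)))*(-442) = (364 + 2*(-1)*(-3 - 1))*(-442) = (364 + 2*(-1)*(-4))*(-442) = (364 + 8)*(-442) = 372*(-442) = -164424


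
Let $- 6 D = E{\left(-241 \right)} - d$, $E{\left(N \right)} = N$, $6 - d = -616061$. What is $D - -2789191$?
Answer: $2891909$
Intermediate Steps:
$d = 616067$ ($d = 6 - -616061 = 6 + 616061 = 616067$)
$D = 102718$ ($D = - \frac{-241 - 616067}{6} = \left(- \frac{1}{6}\right) \left(-616308\right) = 102718$)
$D - -2789191 = 102718 - -2789191 = 102718 + 2789191 = 2891909$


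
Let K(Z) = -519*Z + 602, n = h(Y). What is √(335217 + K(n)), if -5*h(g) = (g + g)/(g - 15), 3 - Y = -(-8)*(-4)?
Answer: √33618230/10 ≈ 579.81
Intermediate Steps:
Y = 35 (Y = 3 - (-8)*(-1*(-4)) = 3 - (-8)*4 = 3 - 1*(-32) = 3 + 32 = 35)
h(g) = -2*g/(5*(-15 + g)) (h(g) = -(g + g)/(5*(g - 15)) = -2*g/(5*(-15 + g)))
n = -7/10 (n = -2*35/(-75 + 5*35) = -2*35/(-75 + 175) = -2*35/100 = -2*35*1/100 = -7/10 ≈ -0.70000)
K(Z) = 602 - 519*Z
√(335217 + K(n)) = √(335217 + (602 - 519*(-7/10))) = √(335217 + (602 + 3633/10)) = √(335217 + 9653/10) = √(3361823/10) = √33618230/10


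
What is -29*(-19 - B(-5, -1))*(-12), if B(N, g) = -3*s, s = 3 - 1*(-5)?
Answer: 1740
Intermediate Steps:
s = 8 (s = 3 + 5 = 8)
B(N, g) = -24 (B(N, g) = -3*8 = -24)
-29*(-19 - B(-5, -1))*(-12) = -29*(-19 - 1*(-24))*(-12) = -29*(-19 + 24)*(-12) = -29*5*(-12) = -145*(-12) = 1740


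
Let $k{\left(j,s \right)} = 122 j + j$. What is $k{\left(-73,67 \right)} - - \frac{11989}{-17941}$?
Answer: $- \frac{161104228}{17941} \approx -8979.7$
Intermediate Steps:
$k{\left(j,s \right)} = 123 j$
$k{\left(-73,67 \right)} - - \frac{11989}{-17941} = 123 \left(-73\right) - - \frac{11989}{-17941} = -8979 - \left(-11989\right) \left(- \frac{1}{17941}\right) = -8979 - \frac{11989}{17941} = - \frac{161104228}{17941}$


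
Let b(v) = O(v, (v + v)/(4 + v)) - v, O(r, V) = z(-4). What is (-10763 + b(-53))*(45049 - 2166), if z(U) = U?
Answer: -459448462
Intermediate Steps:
O(r, V) = -4
b(v) = -4 - v
(-10763 + b(-53))*(45049 - 2166) = (-10763 + (-4 - 1*(-53)))*(45049 - 2166) = (-10763 + (-4 + 53))*42883 = (-10763 + 49)*42883 = -10714*42883 = -459448462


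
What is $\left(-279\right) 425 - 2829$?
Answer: $-121404$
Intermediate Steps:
$\left(-279\right) 425 - 2829 = -118575 - 2829 = -121404$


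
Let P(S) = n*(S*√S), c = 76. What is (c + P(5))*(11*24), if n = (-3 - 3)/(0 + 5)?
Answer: 20064 - 1584*√5 ≈ 16522.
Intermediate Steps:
n = -6/5 ≈ -1.2000
P(S) = -6*S^(3/2)/5 (P(S) = -6*S*√S/5 = -6*S^(3/2)/5)
(c + P(5))*(11*24) = (76 - 6*√5)*(11*24) = (76 - 6*√5)*264 = 20064 - 1584*√5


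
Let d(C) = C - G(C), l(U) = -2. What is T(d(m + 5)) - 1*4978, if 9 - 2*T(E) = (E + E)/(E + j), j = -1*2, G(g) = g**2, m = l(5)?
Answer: -19897/4 ≈ -4974.3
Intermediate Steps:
m = -2
d(C) = C - C**2
j = -2
T(E) = 9/2 - E/(-2 + E) (T(E) = 9/2 - (E + E)/(2*(E - 2)) = 9/2 - 2*E/(2*(-2 + E)) = 9/2 - E/(-2 + E))
T(d(m + 5)) - 1*4978 = (-18 + 7*((-2 + 5)*(1 - (-2 + 5))))/(2*(-2 + (-2 + 5)*(1 - (-2 + 5)))) - 1*4978 = (-18 + 7*(3*(1 - 1*3)))/(2*(-2 + 3*(1 - 1*3))) - 4978 = (-18 + 7*(3*(1 - 3)))/(2*(-2 + 3*(1 - 3))) - 4978 = (-18 + 7*(3*(-2)))/(2*(-2 + 3*(-2))) - 4978 = (-18 + 7*(-6))/(2*(-2 - 6)) - 4978 = (1/2)*(-18 - 42)/(-8) - 4978 = (1/2)*(-1/8)*(-60) - 4978 = 15/4 - 4978 = -19897/4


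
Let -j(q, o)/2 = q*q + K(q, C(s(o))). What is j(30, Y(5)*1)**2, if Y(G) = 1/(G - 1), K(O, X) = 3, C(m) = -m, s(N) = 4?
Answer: 3261636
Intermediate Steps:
Y(G) = 1/(-1 + G)
j(q, o) = -6 - 2*q**2 (j(q, o) = -2*(q*q + 3) = -2*(q**2 + 3) = -2*(3 + q**2) = -6 - 2*q**2)
j(30, Y(5)*1)**2 = (-6 - 2*30**2)**2 = (-6 - 2*900)**2 = (-6 - 1800)**2 = (-1806)**2 = 3261636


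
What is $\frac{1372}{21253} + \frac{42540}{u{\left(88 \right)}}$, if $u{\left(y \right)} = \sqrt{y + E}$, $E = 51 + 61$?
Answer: $\frac{1372}{21253} + 2127 \sqrt{2} \approx 3008.1$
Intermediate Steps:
$E = 112$
$u{\left(y \right)} = \sqrt{112 + y}$ ($u{\left(y \right)} = \sqrt{y + 112} = \sqrt{112 + y}$)
$\frac{1372}{21253} + \frac{42540}{u{\left(88 \right)}} = \frac{1372}{21253} + \frac{42540}{\sqrt{112 + 88}} = 1372 \cdot \frac{1}{21253} + \frac{42540}{\sqrt{200}} = \frac{1372}{21253} + \frac{42540}{10 \sqrt{2}} = \frac{1372}{21253} + 42540 \frac{\sqrt{2}}{20} = \frac{1372}{21253} + 2127 \sqrt{2}$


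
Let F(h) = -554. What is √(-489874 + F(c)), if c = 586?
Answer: 6*I*√13623 ≈ 700.31*I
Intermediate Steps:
√(-489874 + F(c)) = √(-489874 - 554) = √(-490428) = 6*I*√13623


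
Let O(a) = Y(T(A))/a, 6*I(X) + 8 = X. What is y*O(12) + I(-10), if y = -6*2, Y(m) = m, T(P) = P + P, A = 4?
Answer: -11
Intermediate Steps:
I(X) = -4/3 + X/6
T(P) = 2*P
y = -12
O(a) = 8/a (O(a) = (2*4)/a = 8/a)
y*O(12) + I(-10) = -96/12 + (-4/3 + (1/6)*(-10)) = -96/12 + (-4/3 - 5/3) = -12*2/3 - 3 = -8 - 3 = -11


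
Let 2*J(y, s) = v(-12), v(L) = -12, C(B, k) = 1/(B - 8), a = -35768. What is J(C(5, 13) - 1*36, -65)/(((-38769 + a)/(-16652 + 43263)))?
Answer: 159666/74537 ≈ 2.1421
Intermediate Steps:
C(B, k) = 1/(-8 + B)
J(y, s) = -6 (J(y, s) = (1/2)*(-12) = -6)
J(C(5, 13) - 1*36, -65)/(((-38769 + a)/(-16652 + 43263))) = -6*(-16652 + 43263)/(-38769 - 35768) = -6/((-74537/26611)) = -6/((-74537*1/26611)) = -6/(-74537/26611) = -6*(-26611/74537) = 159666/74537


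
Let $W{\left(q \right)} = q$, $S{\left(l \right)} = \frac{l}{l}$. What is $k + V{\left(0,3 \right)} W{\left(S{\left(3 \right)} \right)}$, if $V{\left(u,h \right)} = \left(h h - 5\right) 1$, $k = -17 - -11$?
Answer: $-2$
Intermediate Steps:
$S{\left(l \right)} = 1$
$k = -6$ ($k = -17 + 11 = -6$)
$V{\left(u,h \right)} = -5 + h^{2}$ ($V{\left(u,h \right)} = \left(h^{2} - 5\right) 1 = \left(-5 + h^{2}\right) 1 = -5 + h^{2}$)
$k + V{\left(0,3 \right)} W{\left(S{\left(3 \right)} \right)} = -6 + \left(-5 + 3^{2}\right) 1 = -6 + \left(-5 + 9\right) 1 = -6 + 4 \cdot 1 = -6 + 4 = -2$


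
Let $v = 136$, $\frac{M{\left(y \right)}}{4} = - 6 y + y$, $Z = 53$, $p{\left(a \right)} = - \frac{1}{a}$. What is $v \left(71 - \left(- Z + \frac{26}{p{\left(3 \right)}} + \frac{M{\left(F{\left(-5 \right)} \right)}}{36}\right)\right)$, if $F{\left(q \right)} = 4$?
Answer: $\frac{249968}{9} \approx 27774.0$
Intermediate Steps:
$M{\left(y \right)} = - 20 y$ ($M{\left(y \right)} = 4 \left(- 6 y + y\right) = 4 \left(- 5 y\right) = - 20 y$)
$v \left(71 - \left(- Z + \frac{26}{p{\left(3 \right)}} + \frac{M{\left(F{\left(-5 \right)} \right)}}{36}\right)\right) = 136 \left(71 - \left(-53 - 78 + \frac{\left(-20\right) 4}{36}\right)\right) = 136 \left(71 - \left(-53 - 78 - \frac{20}{9}\right)\right) = 136 \left(71 + \left(53 - \left(- \frac{20}{9} + \frac{26}{- \frac{1}{3}}\right)\right)\right) = 136 \left(71 + \left(53 - \left(- \frac{20}{9} + 26 \left(-3\right)\right)\right)\right) = 136 \left(71 + \left(53 - \left(- \frac{20}{9} - 78\right)\right)\right) = 136 \left(71 + \left(53 - - \frac{722}{9}\right)\right) = 136 \left(71 + \left(53 + \frac{722}{9}\right)\right) = 136 \left(71 + \frac{1199}{9}\right) = 136 \cdot \frac{1838}{9} = \frac{249968}{9}$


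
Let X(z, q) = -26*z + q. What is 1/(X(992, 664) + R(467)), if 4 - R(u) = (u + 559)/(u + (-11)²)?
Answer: -98/2462323 ≈ -3.9800e-5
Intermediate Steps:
X(z, q) = q - 26*z
R(u) = 4 - (559 + u)/(121 + u) (R(u) = 4 - (u + 559)/(u + (-11)²) = 4 - (559 + u)/(u + 121) = 4 - (559 + u)/(121 + u))
1/(X(992, 664) + R(467)) = 1/((664 - 26*992) + 3*(-25 + 467)/(121 + 467)) = 1/((664 - 25792) + 3*442/588) = 1/(-25128 + 3*(1/588)*442) = 1/(-25128 + 221/98) = 1/(-2462323/98) = -98/2462323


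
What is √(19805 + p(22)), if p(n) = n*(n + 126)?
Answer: √23061 ≈ 151.86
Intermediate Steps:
p(n) = n*(126 + n)
√(19805 + p(22)) = √(19805 + 22*(126 + 22)) = √(19805 + 22*148) = √(19805 + 3256) = √23061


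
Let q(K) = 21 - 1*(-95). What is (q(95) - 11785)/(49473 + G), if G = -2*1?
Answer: -11669/49471 ≈ -0.23588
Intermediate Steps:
q(K) = 116 (q(K) = 21 + 95 = 116)
G = -2
(q(95) - 11785)/(49473 + G) = (116 - 11785)/(49473 - 2) = -11669/49471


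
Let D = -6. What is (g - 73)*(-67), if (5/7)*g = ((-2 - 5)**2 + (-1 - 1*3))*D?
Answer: 30217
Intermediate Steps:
g = -378 (g = 7*(((-2 - 5)**2 + (-1 - 1*3))*(-6))/5 = 7*(((-7)**2 + (-1 - 3))*(-6))/5 = 7*((49 - 4)*(-6))/5 = 7*(45*(-6))/5 = (7/5)*(-270) = -378)
(g - 73)*(-67) = (-378 - 73)*(-67) = -451*(-67) = 30217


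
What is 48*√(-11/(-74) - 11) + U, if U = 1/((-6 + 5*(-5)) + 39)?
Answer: ⅛ + 24*I*√59422/37 ≈ 0.125 + 158.12*I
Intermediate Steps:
U = ⅛ (U = 1/((-6 - 25) + 39) = 1/(-31 + 39) = 1/8 = ⅛ ≈ 0.12500)
48*√(-11/(-74) - 11) + U = 48*√(-11/(-74) - 11) + ⅛ = 48*√(-11*(-1/74) - 11) + ⅛ = 48*√(11/74 - 11) + ⅛ = 48*√(-803/74) + ⅛ = 48*(I*√59422/74) + ⅛ = 24*I*√59422/37 + ⅛ = ⅛ + 24*I*√59422/37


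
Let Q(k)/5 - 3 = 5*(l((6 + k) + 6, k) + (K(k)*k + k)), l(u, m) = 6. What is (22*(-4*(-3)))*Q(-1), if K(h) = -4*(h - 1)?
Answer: -15840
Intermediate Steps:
K(h) = 4 - 4*h (K(h) = -4*(-1 + h) = 4 - 4*h)
Q(k) = 165 + 25*k + 25*k*(4 - 4*k) (Q(k) = 15 + 5*(5*(6 + ((4 - 4*k)*k + k))) = 15 + 5*(5*(6 + (k*(4 - 4*k) + k))) = 15 + 5*(5*(6 + (k + k*(4 - 4*k)))) = 15 + 5*(5*(6 + k + k*(4 - 4*k))) = 15 + 5*(30 + 5*k + 5*k*(4 - 4*k)) = 15 + (150 + 25*k + 25*k*(4 - 4*k)) = 165 + 25*k + 25*k*(4 - 4*k))
(22*(-4*(-3)))*Q(-1) = (22*(-4*(-3)))*(165 - 100*(-1)² + 125*(-1)) = (22*12)*(165 - 100*1 - 125) = 264*(165 - 100 - 125) = 264*(-60) = -15840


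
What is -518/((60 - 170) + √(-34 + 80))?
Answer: 4070/861 + 37*√46/861 ≈ 5.0185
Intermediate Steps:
-518/((60 - 170) + √(-34 + 80)) = -518/(-110 + √46)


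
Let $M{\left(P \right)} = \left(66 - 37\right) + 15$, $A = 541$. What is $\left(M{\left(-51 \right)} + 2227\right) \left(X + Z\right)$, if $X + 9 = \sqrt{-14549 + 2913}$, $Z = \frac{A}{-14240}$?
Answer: $- \frac{292279971}{14240} + 4542 i \sqrt{2909} \approx -20525.0 + 2.4497 \cdot 10^{5} i$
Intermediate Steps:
$M{\left(P \right)} = 44$ ($M{\left(P \right)} = 29 + 15 = 44$)
$Z = - \frac{541}{14240}$ ($Z = \frac{541}{-14240} = 541 \left(- \frac{1}{14240}\right) = - \frac{541}{14240} \approx -0.037992$)
$X = -9 + 2 i \sqrt{2909}$ ($X = -9 + \sqrt{-14549 + 2913} = -9 + \sqrt{-11636} = -9 + 2 i \sqrt{2909} \approx -9.0 + 107.87 i$)
$\left(M{\left(-51 \right)} + 2227\right) \left(X + Z\right) = \left(44 + 2227\right) \left(\left(-9 + 2 i \sqrt{2909}\right) - \frac{541}{14240}\right) = 2271 \left(- \frac{128701}{14240} + 2 i \sqrt{2909}\right) = - \frac{292279971}{14240} + 4542 i \sqrt{2909}$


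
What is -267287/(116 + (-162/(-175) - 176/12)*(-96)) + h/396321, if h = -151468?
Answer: -325895523377/1746232044 ≈ -186.63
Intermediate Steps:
-267287/(116 + (-162/(-175) - 176/12)*(-96)) + h/396321 = -267287/(116 + (-162/(-175) - 176/12)*(-96)) - 151468/396321 = -267287/(116 + (-162*(-1/175) - 176*1/12)*(-96)) - 151468*1/396321 = -267287/(116 + (162/175 - 44/3)*(-96)) - 7972/20859 = -267287/(116 - 7214/525*(-96)) - 7972/20859 = -267287/(116 + 230848/175) - 7972/20859 = -267287/251148/175 - 7972/20859 = -267287*175/251148 - 7972/20859 = -46775225/251148 - 7972/20859 = -325895523377/1746232044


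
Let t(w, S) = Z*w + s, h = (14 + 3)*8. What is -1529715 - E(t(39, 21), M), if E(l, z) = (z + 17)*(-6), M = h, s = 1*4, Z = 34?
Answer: -1528797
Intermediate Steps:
h = 136 (h = 17*8 = 136)
s = 4
M = 136
t(w, S) = 4 + 34*w (t(w, S) = 34*w + 4 = 4 + 34*w)
E(l, z) = -102 - 6*z (E(l, z) = (17 + z)*(-6) = -102 - 6*z)
-1529715 - E(t(39, 21), M) = -1529715 - (-102 - 6*136) = -1529715 - (-102 - 816) = -1529715 - 1*(-918) = -1529715 + 918 = -1528797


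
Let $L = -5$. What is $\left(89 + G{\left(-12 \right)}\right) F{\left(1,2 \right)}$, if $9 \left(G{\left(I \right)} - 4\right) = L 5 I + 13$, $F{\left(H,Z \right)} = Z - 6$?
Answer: $- \frac{4600}{9} \approx -511.11$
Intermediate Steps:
$F{\left(H,Z \right)} = -6 + Z$
$G{\left(I \right)} = \frac{49}{9} - \frac{25 I}{9}$ ($G{\left(I \right)} = 4 + \frac{\left(-5\right) 5 I + 13}{9} = 4 + \frac{- 25 I + 13}{9} = 4 + \frac{13 - 25 I}{9} = 4 - \left(- \frac{13}{9} + \frac{25 I}{9}\right) = \frac{49}{9} - \frac{25 I}{9}$)
$\left(89 + G{\left(-12 \right)}\right) F{\left(1,2 \right)} = \left(89 + \left(\frac{49}{9} - - \frac{100}{3}\right)\right) \left(-6 + 2\right) = \left(89 + \left(\frac{49}{9} + \frac{100}{3}\right)\right) \left(-4\right) = \left(89 + \frac{349}{9}\right) \left(-4\right) = \frac{1150}{9} \left(-4\right) = - \frac{4600}{9}$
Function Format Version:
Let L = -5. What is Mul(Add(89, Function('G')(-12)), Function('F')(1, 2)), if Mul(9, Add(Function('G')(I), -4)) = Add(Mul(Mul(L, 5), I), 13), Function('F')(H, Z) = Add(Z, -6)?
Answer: Rational(-4600, 9) ≈ -511.11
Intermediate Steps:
Function('F')(H, Z) = Add(-6, Z)
Function('G')(I) = Add(Rational(49, 9), Mul(Rational(-25, 9), I)) (Function('G')(I) = Add(4, Mul(Rational(1, 9), Add(Mul(Mul(-5, 5), I), 13))) = Add(4, Mul(Rational(1, 9), Add(Mul(-25, I), 13))) = Add(4, Mul(Rational(1, 9), Add(13, Mul(-25, I)))) = Add(4, Add(Rational(13, 9), Mul(Rational(-25, 9), I))) = Add(Rational(49, 9), Mul(Rational(-25, 9), I)))
Mul(Add(89, Function('G')(-12)), Function('F')(1, 2)) = Mul(Add(89, Add(Rational(49, 9), Mul(Rational(-25, 9), -12))), Add(-6, 2)) = Mul(Add(89, Add(Rational(49, 9), Rational(100, 3))), -4) = Mul(Add(89, Rational(349, 9)), -4) = Mul(Rational(1150, 9), -4) = Rational(-4600, 9)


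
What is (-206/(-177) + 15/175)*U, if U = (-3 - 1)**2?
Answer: 123856/6195 ≈ 19.993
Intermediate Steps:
U = 16 (U = (-4)**2 = 16)
(-206/(-177) + 15/175)*U = (-206/(-177) + 15/175)*16 = (-206*(-1/177) + 15*(1/175))*16 = (206/177 + 3/35)*16 = (7741/6195)*16 = 123856/6195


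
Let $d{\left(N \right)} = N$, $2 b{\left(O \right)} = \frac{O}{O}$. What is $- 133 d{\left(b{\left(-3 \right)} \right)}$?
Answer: $- \frac{133}{2} \approx -66.5$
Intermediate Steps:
$b{\left(O \right)} = \frac{1}{2}$ ($b{\left(O \right)} = \frac{O \frac{1}{O}}{2} = \frac{1}{2} \cdot 1 = \frac{1}{2}$)
$- 133 d{\left(b{\left(-3 \right)} \right)} = \left(-133\right) \frac{1}{2} = - \frac{133}{2}$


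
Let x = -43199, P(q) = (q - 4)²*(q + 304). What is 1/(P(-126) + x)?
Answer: 1/2965001 ≈ 3.3727e-7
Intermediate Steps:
P(q) = (-4 + q)²*(304 + q)
1/(P(-126) + x) = 1/((-4 - 126)²*(304 - 126) - 43199) = 1/((-130)²*178 - 43199) = 1/(16900*178 - 43199) = 1/(3008200 - 43199) = 1/2965001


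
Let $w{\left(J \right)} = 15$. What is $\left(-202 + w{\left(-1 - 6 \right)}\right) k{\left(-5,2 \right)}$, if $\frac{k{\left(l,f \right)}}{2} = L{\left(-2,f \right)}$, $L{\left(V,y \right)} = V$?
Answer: $748$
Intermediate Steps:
$k{\left(l,f \right)} = -4$ ($k{\left(l,f \right)} = 2 \left(-2\right) = -4$)
$\left(-202 + w{\left(-1 - 6 \right)}\right) k{\left(-5,2 \right)} = \left(-202 + 15\right) \left(-4\right) = \left(-187\right) \left(-4\right) = 748$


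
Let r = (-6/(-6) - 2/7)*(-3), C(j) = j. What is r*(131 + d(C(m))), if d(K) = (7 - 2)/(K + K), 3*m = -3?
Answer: -3855/14 ≈ -275.36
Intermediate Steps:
m = -1 (m = (1/3)*(-3) = -1)
r = -15/7 (r = (-6*(-1/6) - 2*1/7)*(-3) = (1 - 2/7)*(-3) = (5/7)*(-3) = -15/7 ≈ -2.1429)
d(K) = 5/(2*K) (d(K) = 5/((2*K)) = 5*(1/(2*K)) = 5/(2*K))
r*(131 + d(C(m))) = -15*(131 + (5/2)/(-1))/7 = -15*(131 + (5/2)*(-1))/7 = -15*(131 - 5/2)/7 = -15/7*257/2 = -3855/14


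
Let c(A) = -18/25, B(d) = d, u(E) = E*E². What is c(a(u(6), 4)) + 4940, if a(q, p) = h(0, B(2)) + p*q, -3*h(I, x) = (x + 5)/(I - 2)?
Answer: 123482/25 ≈ 4939.3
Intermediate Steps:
u(E) = E³
h(I, x) = -(5 + x)/(3*(-2 + I)) (h(I, x) = -(x + 5)/(3*(I - 2)) = -(5 + x)/(3*(-2 + I)))
a(q, p) = 7/6 + p*q (a(q, p) = (-5 - 1*2)/(3*(-2 + 0)) + p*q = (⅓)*(-5 - 2)/(-2) + p*q = (⅓)*(-½)*(-7) + p*q = 7/6 + p*q)
c(A) = -18/25 (c(A) = -18*1/25 = -18/25)
c(a(u(6), 4)) + 4940 = -18/25 + 4940 = 123482/25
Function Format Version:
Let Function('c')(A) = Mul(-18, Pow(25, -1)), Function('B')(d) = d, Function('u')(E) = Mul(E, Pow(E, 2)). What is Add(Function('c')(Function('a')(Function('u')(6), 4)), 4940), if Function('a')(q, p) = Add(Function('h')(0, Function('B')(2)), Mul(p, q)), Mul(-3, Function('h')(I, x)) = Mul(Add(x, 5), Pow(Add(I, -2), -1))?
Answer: Rational(123482, 25) ≈ 4939.3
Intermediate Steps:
Function('u')(E) = Pow(E, 3)
Function('h')(I, x) = Mul(Rational(-1, 3), Pow(Add(-2, I), -1), Add(5, x)) (Function('h')(I, x) = Mul(Rational(-1, 3), Mul(Add(x, 5), Pow(Add(I, -2), -1))) = Mul(Rational(-1, 3), Mul(Add(5, x), Pow(Add(-2, I), -1))) = Mul(Rational(-1, 3), Mul(Pow(Add(-2, I), -1), Add(5, x))) = Mul(Rational(-1, 3), Pow(Add(-2, I), -1), Add(5, x)))
Function('a')(q, p) = Add(Rational(7, 6), Mul(p, q)) (Function('a')(q, p) = Add(Mul(Rational(1, 3), Pow(Add(-2, 0), -1), Add(-5, Mul(-1, 2))), Mul(p, q)) = Add(Mul(Rational(1, 3), Pow(-2, -1), Add(-5, -2)), Mul(p, q)) = Add(Mul(Rational(1, 3), Rational(-1, 2), -7), Mul(p, q)) = Add(Rational(7, 6), Mul(p, q)))
Function('c')(A) = Rational(-18, 25) (Function('c')(A) = Mul(-18, Rational(1, 25)) = Rational(-18, 25))
Add(Function('c')(Function('a')(Function('u')(6), 4)), 4940) = Add(Rational(-18, 25), 4940) = Rational(123482, 25)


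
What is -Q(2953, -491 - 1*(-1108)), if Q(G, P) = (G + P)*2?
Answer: -7140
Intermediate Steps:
Q(G, P) = 2*G + 2*P
-Q(2953, -491 - 1*(-1108)) = -(2*2953 + 2*(-491 - 1*(-1108))) = -(5906 + 2*(-491 + 1108)) = -(5906 + 2*617) = -(5906 + 1234) = -1*7140 = -7140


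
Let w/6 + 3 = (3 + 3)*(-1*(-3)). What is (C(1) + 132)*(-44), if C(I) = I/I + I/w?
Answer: -263362/45 ≈ -5852.5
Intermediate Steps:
w = 90 (w = -18 + 6*((3 + 3)*(-1*(-3))) = -18 + 6*(6*3) = -18 + 6*18 = -18 + 108 = 90)
C(I) = 1 + I/90 (C(I) = I/I + I/90 = 1 + I*(1/90) = 1 + I/90)
(C(1) + 132)*(-44) = ((1 + (1/90)*1) + 132)*(-44) = ((1 + 1/90) + 132)*(-44) = (91/90 + 132)*(-44) = (11971/90)*(-44) = -263362/45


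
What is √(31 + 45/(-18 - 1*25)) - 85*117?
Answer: -9945 + 2*√13846/43 ≈ -9939.5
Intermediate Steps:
√(31 + 45/(-18 - 1*25)) - 85*117 = √(31 + 45/(-18 - 25)) - 9945 = √(31 + 45/(-43)) - 9945 = √(31 + 45*(-1/43)) - 9945 = √(31 - 45/43) - 9945 = √(1288/43) - 9945 = 2*√13846/43 - 9945 = -9945 + 2*√13846/43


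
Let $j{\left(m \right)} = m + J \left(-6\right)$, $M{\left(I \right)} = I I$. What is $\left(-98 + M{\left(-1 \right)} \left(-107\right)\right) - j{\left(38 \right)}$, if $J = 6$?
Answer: $-207$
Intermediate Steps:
$M{\left(I \right)} = I^{2}$
$j{\left(m \right)} = -36 + m$ ($j{\left(m \right)} = m + 6 \left(-6\right) = m - 36 = -36 + m$)
$\left(-98 + M{\left(-1 \right)} \left(-107\right)\right) - j{\left(38 \right)} = \left(-98 + \left(-1\right)^{2} \left(-107\right)\right) - \left(-36 + 38\right) = \left(-98 + 1 \left(-107\right)\right) - 2 = \left(-98 - 107\right) - 2 = -205 - 2 = -207$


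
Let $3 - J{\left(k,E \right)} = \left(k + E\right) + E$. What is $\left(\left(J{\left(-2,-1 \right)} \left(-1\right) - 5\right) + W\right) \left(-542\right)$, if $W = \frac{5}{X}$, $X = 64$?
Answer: $\frac{206773}{32} \approx 6461.7$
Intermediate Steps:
$J{\left(k,E \right)} = 3 - k - 2 E$ ($J{\left(k,E \right)} = 3 - \left(\left(k + E\right) + E\right) = 3 - \left(\left(E + k\right) + E\right) = 3 - \left(k + 2 E\right) = 3 - k - 2 E$)
$W = \frac{5}{64} \approx 0.078125$
$\left(\left(J{\left(-2,-1 \right)} \left(-1\right) - 5\right) + W\right) \left(-542\right) = \left(\left(\left(3 - -2 - -2\right) \left(-1\right) - 5\right) + \frac{5}{64}\right) \left(-542\right) = \left(\left(\left(3 + 2 + 2\right) \left(-1\right) - 5\right) + \frac{5}{64}\right) \left(-542\right) = \left(\left(7 \left(-1\right) - 5\right) + \frac{5}{64}\right) \left(-542\right) = \left(\left(-7 - 5\right) + \frac{5}{64}\right) \left(-542\right) = \left(-12 + \frac{5}{64}\right) \left(-542\right) = \left(- \frac{763}{64}\right) \left(-542\right) = \frac{206773}{32}$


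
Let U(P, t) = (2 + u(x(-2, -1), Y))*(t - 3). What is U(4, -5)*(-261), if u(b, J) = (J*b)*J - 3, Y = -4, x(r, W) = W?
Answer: -35496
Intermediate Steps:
u(b, J) = -3 + b*J**2 (u(b, J) = b*J**2 - 3 = -3 + b*J**2)
U(P, t) = 51 - 17*t (U(P, t) = (2 + (-3 - 1*(-4)**2))*(t - 3) = (2 + (-3 - 1*16))*(-3 + t) = (2 + (-3 - 16))*(-3 + t) = (2 - 19)*(-3 + t) = -17*(-3 + t) = 51 - 17*t)
U(4, -5)*(-261) = (51 - 17*(-5))*(-261) = (51 + 85)*(-261) = 136*(-261) = -35496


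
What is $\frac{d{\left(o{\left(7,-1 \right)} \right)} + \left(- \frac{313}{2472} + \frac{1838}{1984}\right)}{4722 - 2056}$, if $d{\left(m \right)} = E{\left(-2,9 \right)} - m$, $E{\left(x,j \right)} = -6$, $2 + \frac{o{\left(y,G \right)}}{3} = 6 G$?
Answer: $\frac{5762663}{817203648} \approx 0.0070517$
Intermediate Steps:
$o{\left(y,G \right)} = -6 + 18 G$ ($o{\left(y,G \right)} = -6 + 3 \cdot 6 G = -6 + 18 G$)
$d{\left(m \right)} = -6 - m$
$\frac{d{\left(o{\left(7,-1 \right)} \right)} + \left(- \frac{313}{2472} + \frac{1838}{1984}\right)}{4722 - 2056} = \frac{\left(-6 - \left(-6 + 18 \left(-1\right)\right)\right) + \left(- \frac{313}{2472} + \frac{1838}{1984}\right)}{4722 - 2056} = \frac{\left(-6 - \left(-6 - 18\right)\right) + \left(\left(-313\right) \frac{1}{2472} + 1838 \cdot \frac{1}{1984}\right)}{2666} = \left(\left(-6 - -24\right) + \left(- \frac{313}{2472} + \frac{919}{992}\right)\right) \frac{1}{2666} = \left(\left(-6 + 24\right) + \frac{245159}{306528}\right) \frac{1}{2666} = \left(18 + \frac{245159}{306528}\right) \frac{1}{2666} = \frac{5762663}{306528} \cdot \frac{1}{2666} = \frac{5762663}{817203648}$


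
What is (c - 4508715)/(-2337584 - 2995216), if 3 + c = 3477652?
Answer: 515533/2666400 ≈ 0.19334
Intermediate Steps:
c = 3477649 (c = -3 + 3477652 = 3477649)
(c - 4508715)/(-2337584 - 2995216) = (3477649 - 4508715)/(-2337584 - 2995216) = -1031066/(-5332800) = -1031066*(-1/5332800) = 515533/2666400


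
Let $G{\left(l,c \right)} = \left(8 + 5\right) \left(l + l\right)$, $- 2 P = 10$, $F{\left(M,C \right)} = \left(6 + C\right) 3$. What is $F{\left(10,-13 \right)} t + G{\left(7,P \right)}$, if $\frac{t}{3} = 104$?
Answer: $-6370$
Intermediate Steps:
$t = 312$ ($t = 3 \cdot 104 = 312$)
$F{\left(M,C \right)} = 18 + 3 C$
$P = -5$ ($P = \left(- \frac{1}{2}\right) 10 = -5$)
$G{\left(l,c \right)} = 26 l$ ($G{\left(l,c \right)} = 13 \cdot 2 l = 26 l$)
$F{\left(10,-13 \right)} t + G{\left(7,P \right)} = \left(18 + 3 \left(-13\right)\right) 312 + 26 \cdot 7 = \left(18 - 39\right) 312 + 182 = \left(-21\right) 312 + 182 = -6552 + 182 = -6370$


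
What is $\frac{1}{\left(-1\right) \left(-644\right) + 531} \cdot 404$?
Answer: $\frac{404}{1175} \approx 0.34383$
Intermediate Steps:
$\frac{1}{\left(-1\right) \left(-644\right) + 531} \cdot 404 = \frac{1}{644 + 531} \cdot 404 = \frac{1}{1175} \cdot 404 = \frac{404}{1175}$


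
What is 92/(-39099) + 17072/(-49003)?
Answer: -672006404/1915968297 ≈ -0.35074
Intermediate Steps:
92/(-39099) + 17072/(-49003) = 92*(-1/39099) + 17072*(-1/49003) = -92/39099 - 17072/49003 = -672006404/1915968297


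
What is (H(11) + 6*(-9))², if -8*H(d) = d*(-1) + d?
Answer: 2916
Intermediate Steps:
H(d) = 0 (H(d) = -(d*(-1) + d)/8 = -(-d + d)/8 = -⅛*0 = 0)
(H(11) + 6*(-9))² = (0 + 6*(-9))² = (0 - 54)² = (-54)² = 2916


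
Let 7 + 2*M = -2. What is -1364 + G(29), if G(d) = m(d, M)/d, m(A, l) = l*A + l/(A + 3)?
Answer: -2539945/1856 ≈ -1368.5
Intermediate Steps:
M = -9/2 (M = -7/2 + (1/2)*(-2) = -7/2 - 1 = -9/2 ≈ -4.5000)
m(A, l) = A*l + l/(3 + A)
G(d) = -9*(1 + d**2 + 3*d)/(2*d*(3 + d)) (G(d) = (-9*(1 + d**2 + 3*d)/(2*(3 + d)))/d = -9*(1 + d**2 + 3*d)/(2*d*(3 + d)))
-1364 + G(29) = -1364 + (9/2)*(-1 - 1*29**2 - 3*29)/(29*(3 + 29)) = -1364 + (9/2)*(1/29)*(-1 - 1*841 - 87)/32 = -1364 + (9/2)*(1/29)*(1/32)*(-1 - 841 - 87) = -1364 + (9/2)*(1/29)*(1/32)*(-929) = -1364 - 8361/1856 = -2539945/1856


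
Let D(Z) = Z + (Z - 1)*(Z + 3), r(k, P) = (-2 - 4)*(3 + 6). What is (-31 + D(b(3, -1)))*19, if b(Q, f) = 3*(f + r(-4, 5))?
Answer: 507224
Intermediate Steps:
r(k, P) = -54 (r(k, P) = -6*9 = -54)
b(Q, f) = -162 + 3*f (b(Q, f) = 3*(f - 54) = 3*(-54 + f) = -162 + 3*f)
D(Z) = Z + (-1 + Z)*(3 + Z)
(-31 + D(b(3, -1)))*19 = (-31 + (-3 + (-162 + 3*(-1))² + 3*(-162 + 3*(-1))))*19 = (-31 + (-3 + (-162 - 3)² + 3*(-162 - 3)))*19 = (-31 + (-3 + (-165)² + 3*(-165)))*19 = (-31 + (-3 + 27225 - 495))*19 = (-31 + 26727)*19 = 26696*19 = 507224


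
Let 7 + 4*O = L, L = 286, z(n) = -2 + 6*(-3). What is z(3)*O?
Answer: -1395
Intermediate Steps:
z(n) = -20 (z(n) = -2 - 18 = -20)
O = 279/4 (O = -7/4 + (¼)*286 = -7/4 + 143/2 = 279/4 ≈ 69.750)
z(3)*O = -20*279/4 = -1395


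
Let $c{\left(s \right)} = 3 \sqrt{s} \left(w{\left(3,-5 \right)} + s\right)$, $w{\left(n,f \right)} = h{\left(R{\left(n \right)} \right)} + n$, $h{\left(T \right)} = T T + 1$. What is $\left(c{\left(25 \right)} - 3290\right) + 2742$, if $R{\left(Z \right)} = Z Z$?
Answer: $1102$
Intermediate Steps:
$R{\left(Z \right)} = Z^{2}$
$h{\left(T \right)} = 1 + T^{2}$ ($h{\left(T \right)} = T^{2} + 1 = 1 + T^{2}$)
$w{\left(n,f \right)} = 1 + n + n^{4}$ ($w{\left(n,f \right)} = \left(1 + \left(n^{2}\right)^{2}\right) + n = \left(1 + n^{4}\right) + n = 1 + n + n^{4}$)
$c{\left(s \right)} = 3 \sqrt{s} \left(85 + s\right)$ ($c{\left(s \right)} = 3 \sqrt{s} \left(\left(1 + 3 + 3^{4}\right) + s\right) = 3 \sqrt{s} \left(\left(1 + 3 + 81\right) + s\right) = 3 \sqrt{s} \left(85 + s\right)$)
$\left(c{\left(25 \right)} - 3290\right) + 2742 = \left(3 \sqrt{25} \left(85 + 25\right) - 3290\right) + 2742 = \left(3 \cdot 5 \cdot 110 - 3290\right) + 2742 = \left(1650 - 3290\right) + 2742 = -1640 + 2742 = 1102$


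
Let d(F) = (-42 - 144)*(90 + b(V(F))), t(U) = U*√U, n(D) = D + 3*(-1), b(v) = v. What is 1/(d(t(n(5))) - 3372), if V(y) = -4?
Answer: -1/19368 ≈ -5.1632e-5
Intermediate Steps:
n(D) = -3 + D (n(D) = D - 3 = -3 + D)
t(U) = U^(3/2)
d(F) = -15996 (d(F) = (-42 - 144)*(90 - 4) = -186*86 = -15996)
1/(d(t(n(5))) - 3372) = 1/(-15996 - 3372) = 1/(-19368) = -1/19368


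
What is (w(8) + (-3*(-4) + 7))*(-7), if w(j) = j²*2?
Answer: -1029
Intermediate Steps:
w(j) = 2*j²
(w(8) + (-3*(-4) + 7))*(-7) = (2*8² + (-3*(-4) + 7))*(-7) = (2*64 + (12 + 7))*(-7) = (128 + 19)*(-7) = 147*(-7) = -1029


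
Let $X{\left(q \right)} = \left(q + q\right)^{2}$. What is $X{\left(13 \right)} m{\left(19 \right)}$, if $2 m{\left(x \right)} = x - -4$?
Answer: $7774$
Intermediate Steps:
$m{\left(x \right)} = 2 + \frac{x}{2}$ ($m{\left(x \right)} = \frac{x - -4}{2} = \frac{x + 4}{2} = \frac{4 + x}{2} = 2 + \frac{x}{2}$)
$X{\left(q \right)} = 4 q^{2}$ ($X{\left(q \right)} = \left(2 q\right)^{2} = 4 q^{2}$)
$X{\left(13 \right)} m{\left(19 \right)} = 4 \cdot 13^{2} \left(2 + \frac{1}{2} \cdot 19\right) = 4 \cdot 169 \left(2 + \frac{19}{2}\right) = 676 \cdot \frac{23}{2} = 7774$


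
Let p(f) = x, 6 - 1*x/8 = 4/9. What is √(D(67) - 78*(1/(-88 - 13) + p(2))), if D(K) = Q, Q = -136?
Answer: I*√330686322/303 ≈ 60.016*I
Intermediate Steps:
D(K) = -136
x = 400/9 (x = 48 - 32/9 = 400/9 ≈ 44.444)
p(f) = 400/9
√(D(67) - 78*(1/(-88 - 13) + p(2))) = √(-136 - 78*(1/(-88 - 13) + 400/9)) = √(-136 - 78*(1/(-101) + 400/9)) = √(-136 - 78*(-1/101 + 400/9)) = √(-136 - 78*40391/909) = √(-136 - 1050166/303) = √(-1091374/303) = I*√330686322/303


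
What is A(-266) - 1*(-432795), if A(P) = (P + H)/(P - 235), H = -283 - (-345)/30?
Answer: 433661665/1002 ≈ 4.3280e+5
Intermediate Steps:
H = -543/2 (H = -283 - (-345)/30 = -283 - 1*(-23/2) = -283 + 23/2 = -543/2 ≈ -271.50)
A(P) = (-543/2 + P)/(-235 + P) (A(P) = (P - 543/2)/(P - 235) = (-543/2 + P)/(-235 + P))
A(-266) - 1*(-432795) = (-543/2 - 266)/(-235 - 266) - 1*(-432795) = -1075/2/(-501) + 432795 = -1/501*(-1075/2) + 432795 = 1075/1002 + 432795 = 433661665/1002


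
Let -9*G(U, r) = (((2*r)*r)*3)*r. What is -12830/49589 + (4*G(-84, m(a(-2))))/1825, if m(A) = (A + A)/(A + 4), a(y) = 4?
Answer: -70640962/271499775 ≈ -0.26019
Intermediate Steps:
m(A) = 2*A/(4 + A) (m(A) = (2*A)/(4 + A) = 2*A/(4 + A))
G(U, r) = -2*r³/3 (G(U, r) = -((2*r)*r)*3*r/9 = -(2*r²)*3*r/9 = -6*r²*r/9 = -2*r³/3)
-12830/49589 + (4*G(-84, m(a(-2))))/1825 = -12830/49589 + (4*(-2*512/(4 + 4)³/3))/1825 = -12830*1/49589 + (4*(-2*1³/3))*(1/1825) = -12830/49589 + (4*(-2*1³/3))*(1/1825) = -12830/49589 + (4*(-⅔*1³))*(1/1825) = -12830/49589 + (4*(-⅔*1))*(1/1825) = -12830/49589 + (4*(-⅔))*(1/1825) = -12830/49589 - 8/3*1/1825 = -12830/49589 - 8/5475 = -70640962/271499775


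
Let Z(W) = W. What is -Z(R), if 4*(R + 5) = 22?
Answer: -½ ≈ -0.50000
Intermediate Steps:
R = ½ (R = -5 + (¼)*22 = -5 + 11/2 = ½ ≈ 0.50000)
-Z(R) = -1*½ = -½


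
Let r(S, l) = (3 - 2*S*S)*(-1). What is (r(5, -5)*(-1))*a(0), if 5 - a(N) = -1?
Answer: -282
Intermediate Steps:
r(S, l) = -3 + 2*S² (r(S, l) = (3 - 2*S²)*(-1) = -3 + 2*S²)
a(N) = 6 (a(N) = 5 - 1*(-1) = 5 + 1 = 6)
(r(5, -5)*(-1))*a(0) = ((-3 + 2*5²)*(-1))*6 = ((-3 + 2*25)*(-1))*6 = ((-3 + 50)*(-1))*6 = (47*(-1))*6 = -47*6 = -282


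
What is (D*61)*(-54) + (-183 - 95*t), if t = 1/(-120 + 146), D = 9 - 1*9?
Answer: -4853/26 ≈ -186.65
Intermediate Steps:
D = 0 (D = 9 - 9 = 0)
t = 1/26 ≈ 0.038462
(D*61)*(-54) + (-183 - 95*t) = (0*61)*(-54) + (-183 - 95*1/26) = 0*(-54) + (-183 - 95/26) = 0 - 4853/26 = -4853/26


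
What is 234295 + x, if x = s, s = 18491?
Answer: 252786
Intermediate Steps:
x = 18491
234295 + x = 234295 + 18491 = 252786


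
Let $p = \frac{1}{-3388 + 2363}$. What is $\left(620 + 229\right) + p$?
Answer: $\frac{870224}{1025} \approx 849.0$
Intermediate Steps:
$p = - \frac{1}{1025}$ ($p = \frac{1}{-1025} = - \frac{1}{1025} \approx -0.00097561$)
$\left(620 + 229\right) + p = \left(620 + 229\right) - \frac{1}{1025} = 849 - \frac{1}{1025} = \frac{870224}{1025}$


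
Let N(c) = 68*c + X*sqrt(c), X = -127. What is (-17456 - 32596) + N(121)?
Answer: -43221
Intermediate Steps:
N(c) = -127*sqrt(c) + 68*c (N(c) = 68*c - 127*sqrt(c) = -127*sqrt(c) + 68*c)
(-17456 - 32596) + N(121) = (-17456 - 32596) + (-127*sqrt(121) + 68*121) = -50052 + (-127*11 + 8228) = -50052 + (-1397 + 8228) = -50052 + 6831 = -43221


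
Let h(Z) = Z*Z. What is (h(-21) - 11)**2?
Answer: 184900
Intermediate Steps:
h(Z) = Z**2
(h(-21) - 11)**2 = ((-21)**2 - 11)**2 = (441 - 11)**2 = 430**2 = 184900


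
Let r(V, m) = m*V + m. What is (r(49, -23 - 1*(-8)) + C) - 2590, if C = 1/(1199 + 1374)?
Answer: -8593819/2573 ≈ -3340.0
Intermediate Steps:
r(V, m) = m + V*m (r(V, m) = V*m + m = m + V*m)
C = 1/2573 ≈ 0.00038865
(r(49, -23 - 1*(-8)) + C) - 2590 = ((-23 - 1*(-8))*(1 + 49) + 1/2573) - 2590 = ((-23 + 8)*50 + 1/2573) - 2590 = (-15*50 + 1/2573) - 2590 = (-750 + 1/2573) - 2590 = -1929749/2573 - 2590 = -8593819/2573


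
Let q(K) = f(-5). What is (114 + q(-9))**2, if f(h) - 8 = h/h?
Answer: 15129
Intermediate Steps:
f(h) = 9 (f(h) = 8 + h/h = 8 + 1 = 9)
q(K) = 9
(114 + q(-9))**2 = (114 + 9)**2 = 123**2 = 15129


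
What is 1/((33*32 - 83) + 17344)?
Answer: 1/18317 ≈ 5.4594e-5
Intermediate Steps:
1/((33*32 - 83) + 17344) = 1/((1056 - 83) + 17344) = 1/(973 + 17344) = 1/18317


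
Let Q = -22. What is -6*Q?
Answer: 132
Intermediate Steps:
-6*Q = -6*(-22) = 132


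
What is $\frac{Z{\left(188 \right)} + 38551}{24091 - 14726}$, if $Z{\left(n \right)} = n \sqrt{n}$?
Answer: $\frac{38551}{9365} + \frac{376 \sqrt{47}}{9365} \approx 4.3917$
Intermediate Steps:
$Z{\left(n \right)} = n^{\frac{3}{2}}$
$\frac{Z{\left(188 \right)} + 38551}{24091 - 14726} = \frac{188^{\frac{3}{2}} + 38551}{24091 - 14726} = \frac{376 \sqrt{47} + 38551}{9365} = \left(38551 + 376 \sqrt{47}\right) \frac{1}{9365} = \frac{38551}{9365} + \frac{376 \sqrt{47}}{9365}$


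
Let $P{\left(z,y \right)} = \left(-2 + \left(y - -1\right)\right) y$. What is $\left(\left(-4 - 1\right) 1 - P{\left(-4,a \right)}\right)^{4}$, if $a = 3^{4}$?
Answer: $1768641949800625$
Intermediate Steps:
$a = 81$
$P{\left(z,y \right)} = y \left(-1 + y\right)$ ($P{\left(z,y \right)} = \left(-2 + \left(y + 1\right)\right) y = \left(-2 + \left(1 + y\right)\right) y = \left(-1 + y\right) y = y \left(-1 + y\right)$)
$\left(\left(-4 - 1\right) 1 - P{\left(-4,a \right)}\right)^{4} = \left(\left(-4 - 1\right) 1 - 81 \left(-1 + 81\right)\right)^{4} = \left(\left(-5\right) 1 - 81 \cdot 80\right)^{4} = \left(-5 - 6480\right)^{4} = \left(-6485\right)^{4} = 1768641949800625$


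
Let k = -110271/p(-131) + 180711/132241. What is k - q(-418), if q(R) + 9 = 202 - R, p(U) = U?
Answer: 4021318571/17323571 ≈ 232.13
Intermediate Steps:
q(R) = 193 - R (q(R) = -9 + (202 - R) = 193 - R)
k = 14606020452/17323571 (k = -110271/(-131) + 180711/132241 = -110271*(-1/131) + 180711*(1/132241) = 110271/131 + 180711/132241 = 14606020452/17323571 ≈ 843.13)
k - q(-418) = 14606020452/17323571 - (193 - 1*(-418)) = 14606020452/17323571 - (193 + 418) = 14606020452/17323571 - 1*611 = 14606020452/17323571 - 611 = 4021318571/17323571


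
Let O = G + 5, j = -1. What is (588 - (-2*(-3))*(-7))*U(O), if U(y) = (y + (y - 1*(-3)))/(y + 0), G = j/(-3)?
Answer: 12915/8 ≈ 1614.4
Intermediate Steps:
G = 1/3 (G = -1/(-3) = -1*(-1/3) = 1/3 ≈ 0.33333)
O = 16/3 (O = 1/3 + 5 = 16/3 ≈ 5.3333)
U(y) = (3 + 2*y)/y (U(y) = (y + (y + 3))/y = (y + (3 + y))/y = (3 + 2*y)/y)
(588 - (-2*(-3))*(-7))*U(O) = (588 - (-2*(-3))*(-7))*(2 + 3/(16/3)) = (588 - 6*(-7))*(2 + 3*(3/16)) = (588 - 1*(-42))*(2 + 9/16) = (588 + 42)*(41/16) = 630*(41/16) = 12915/8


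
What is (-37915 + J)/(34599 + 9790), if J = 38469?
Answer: 554/44389 ≈ 0.012481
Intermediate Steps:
(-37915 + J)/(34599 + 9790) = (-37915 + 38469)/(34599 + 9790) = 554/44389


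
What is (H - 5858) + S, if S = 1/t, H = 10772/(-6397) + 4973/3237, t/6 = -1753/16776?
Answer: -212705884651729/36299527017 ≈ -5859.7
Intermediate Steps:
t = -1753/2796 (t = 6*(-1753/16776) = -1753/2796 ≈ -0.62697)
H = -3056683/20707089 (H = 10772*(-1/6397) + 4973*(1/3237) = -10772/6397 + 4973/3237 = -3056683/20707089 ≈ -0.14762)
S = -2796/1753 (S = 1/(-1753/2796) = -2796/1753 ≈ -1.5950)
(H - 5858) + S = (-3056683/20707089 - 5858) - 2796/1753 = -121305184045/20707089 - 2796/1753 = -212705884651729/36299527017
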